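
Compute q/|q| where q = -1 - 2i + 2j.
-0.3333 - 0.6667i + 0.6667j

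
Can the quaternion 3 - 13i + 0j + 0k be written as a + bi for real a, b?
Yes. The quaternion 3 - 13i has j- and k-coefficients y = z = 0, so it lies in the complex subalgebra spanned by 1 and i.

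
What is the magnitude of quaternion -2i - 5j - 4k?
√45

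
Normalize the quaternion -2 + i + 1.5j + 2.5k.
-0.5443 + 0.2722i + 0.4082j + 0.6804k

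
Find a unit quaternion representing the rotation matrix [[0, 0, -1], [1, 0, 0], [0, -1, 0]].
0.5 - 0.5i - 0.5j + 0.5k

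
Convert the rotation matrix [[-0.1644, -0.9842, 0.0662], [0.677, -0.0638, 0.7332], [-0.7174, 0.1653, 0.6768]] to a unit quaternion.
0.6018 - 0.2359i + 0.3255j + 0.6901k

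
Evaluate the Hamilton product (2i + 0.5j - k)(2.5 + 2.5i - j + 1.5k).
-3 + 4.75i - 4.25j - 5.75k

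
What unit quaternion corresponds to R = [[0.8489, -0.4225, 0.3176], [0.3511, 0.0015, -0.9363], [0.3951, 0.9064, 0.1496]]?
0.7071 + 0.6515i - 0.0274j + 0.2735k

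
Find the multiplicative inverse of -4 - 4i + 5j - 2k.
-0.0656 + 0.0656i - 0.082j + 0.0328k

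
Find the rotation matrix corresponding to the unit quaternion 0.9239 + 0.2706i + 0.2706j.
[[0.8536, 0.1464, 0.5], [0.1464, 0.8536, -0.5], [-0.5, 0.5, 0.7071]]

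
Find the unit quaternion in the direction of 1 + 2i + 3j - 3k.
0.2085 + 0.417i + 0.6255j - 0.6255k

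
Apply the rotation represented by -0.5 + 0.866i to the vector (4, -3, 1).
(4, 2.366, 2.098)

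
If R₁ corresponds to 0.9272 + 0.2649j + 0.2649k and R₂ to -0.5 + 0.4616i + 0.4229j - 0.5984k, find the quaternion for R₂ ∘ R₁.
-0.4171 + 0.6985i + 0.1374j - 0.565k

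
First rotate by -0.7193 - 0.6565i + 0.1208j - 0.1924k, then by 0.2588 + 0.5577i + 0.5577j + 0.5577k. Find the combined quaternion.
0.2199 - 0.7457i - 0.6287j - 0.0174k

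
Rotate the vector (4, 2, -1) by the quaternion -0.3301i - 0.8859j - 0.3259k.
(-2.174, 2.901, 2.803)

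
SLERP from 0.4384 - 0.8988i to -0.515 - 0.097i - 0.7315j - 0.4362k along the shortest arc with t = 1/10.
0.4994 - 0.8577i + 0.1054j + 0.0628k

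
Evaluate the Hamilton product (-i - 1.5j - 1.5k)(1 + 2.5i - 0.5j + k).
3.25 - 3.25i - 4.25j + 2.75k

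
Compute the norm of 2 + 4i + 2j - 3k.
√33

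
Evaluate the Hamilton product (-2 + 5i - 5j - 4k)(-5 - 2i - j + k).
19 - 30i + 30j + 3k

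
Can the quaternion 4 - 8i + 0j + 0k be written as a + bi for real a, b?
Yes. The quaternion 4 - 8i has j- and k-coefficients y = z = 0, so it lies in the complex subalgebra spanned by 1 and i.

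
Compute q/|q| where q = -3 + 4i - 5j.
-0.4243 + 0.5657i - 0.7071j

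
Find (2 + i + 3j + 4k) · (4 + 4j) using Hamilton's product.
-4 - 12i + 20j + 20k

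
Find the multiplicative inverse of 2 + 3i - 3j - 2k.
0.0769 - 0.1154i + 0.1154j + 0.0769k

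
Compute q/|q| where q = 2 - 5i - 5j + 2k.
0.2626 - 0.6565i - 0.6565j + 0.2626k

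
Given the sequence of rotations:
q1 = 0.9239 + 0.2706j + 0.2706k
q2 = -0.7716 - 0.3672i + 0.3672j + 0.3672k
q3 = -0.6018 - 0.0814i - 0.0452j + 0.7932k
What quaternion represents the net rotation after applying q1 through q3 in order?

q2 · q1 = -0.9116 - 0.3393i + 0.2298j + 0.0311k
q3 · q2 · q1 = 0.5067 + 0.0947i - 0.3637j - 0.7758k
0.5067 + 0.0947i - 0.3637j - 0.7758k


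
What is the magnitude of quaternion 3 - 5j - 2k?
√38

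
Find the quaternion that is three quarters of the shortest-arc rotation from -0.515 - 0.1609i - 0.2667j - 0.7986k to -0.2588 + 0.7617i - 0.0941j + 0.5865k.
0.0559 - 0.68i - 0.0041j - 0.731k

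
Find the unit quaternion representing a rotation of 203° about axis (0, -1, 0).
-0.1994 - 0.9799j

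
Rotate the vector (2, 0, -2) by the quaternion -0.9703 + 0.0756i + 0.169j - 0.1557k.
(2.492, 0.467, -1.254)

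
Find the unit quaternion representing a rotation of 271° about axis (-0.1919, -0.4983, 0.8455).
-0.7133 - 0.1345i - 0.3493j + 0.5926k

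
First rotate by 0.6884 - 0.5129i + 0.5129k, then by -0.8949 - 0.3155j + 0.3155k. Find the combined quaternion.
-0.7779 + 0.2972i - 0.379j - 0.4036k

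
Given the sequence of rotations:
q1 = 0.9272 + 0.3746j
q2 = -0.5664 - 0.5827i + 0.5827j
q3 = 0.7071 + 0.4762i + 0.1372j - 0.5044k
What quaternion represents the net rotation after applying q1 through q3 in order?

q2 · q1 = -0.7434 - 0.5403i + 0.3281j - 0.2183k
q3 · q2 · q1 = -0.4235 - 0.6005i + 0.5065j + 0.451k
-0.4235 - 0.6005i + 0.5065j + 0.451k


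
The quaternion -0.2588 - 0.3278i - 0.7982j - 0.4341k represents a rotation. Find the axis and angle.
axis = (-0.3394, -0.8264, -0.4494), θ = 7π/6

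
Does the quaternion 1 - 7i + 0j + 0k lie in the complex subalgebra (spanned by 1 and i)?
Yes. The quaternion 1 - 7i has j- and k-coefficients y = z = 0, so it lies in the complex subalgebra spanned by 1 and i.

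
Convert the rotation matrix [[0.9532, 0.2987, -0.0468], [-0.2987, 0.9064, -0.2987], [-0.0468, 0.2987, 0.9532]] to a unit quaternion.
0.9763 + 0.153i - 0.153k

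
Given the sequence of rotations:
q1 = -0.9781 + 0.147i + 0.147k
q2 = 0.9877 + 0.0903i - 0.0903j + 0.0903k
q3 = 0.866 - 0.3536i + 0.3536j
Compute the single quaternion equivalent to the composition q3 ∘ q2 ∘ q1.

q2 · q1 = -0.9926 + 0.0436i + 0.0883j + 0.0701k
q3 · q2 · q1 = -0.8754 + 0.4135i - 0.2497j + 0.0141k
-0.8754 + 0.4135i - 0.2497j + 0.0141k


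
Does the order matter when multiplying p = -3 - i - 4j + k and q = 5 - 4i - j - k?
Yes: pq = -22 + 12i - 22j - 7k ≠ -22 + 2i - 12j + 23k = qp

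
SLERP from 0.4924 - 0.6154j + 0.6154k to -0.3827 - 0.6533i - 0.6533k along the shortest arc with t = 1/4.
0.5054 + 0.1883i - 0.4938j + 0.6821k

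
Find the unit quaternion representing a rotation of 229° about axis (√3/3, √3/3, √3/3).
-0.4147 + 0.5254i + 0.5254j + 0.5254k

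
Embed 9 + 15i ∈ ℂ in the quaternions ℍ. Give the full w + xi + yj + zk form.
9 + 15i + 0j + 0k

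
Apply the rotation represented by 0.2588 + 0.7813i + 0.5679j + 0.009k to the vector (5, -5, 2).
(-2.024, 4.777, -5.204)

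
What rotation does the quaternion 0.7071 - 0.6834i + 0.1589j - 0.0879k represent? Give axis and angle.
axis = (-0.9665, 0.2247, -0.1243), θ = π/2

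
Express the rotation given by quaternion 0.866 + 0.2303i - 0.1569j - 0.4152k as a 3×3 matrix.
[[0.606, 0.6469, -0.463], [-0.7914, 0.5491, -0.2686], [0.0805, 0.5292, 0.8447]]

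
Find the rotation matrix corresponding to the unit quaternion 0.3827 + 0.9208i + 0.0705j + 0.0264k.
[[0.9887, 0.1096, 0.1026], [0.15, -0.6971, -0.7011], [-0.0053, 0.7085, -0.7057]]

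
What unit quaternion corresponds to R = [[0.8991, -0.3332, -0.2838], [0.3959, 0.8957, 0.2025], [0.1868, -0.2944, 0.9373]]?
0.9659 - 0.1286i - 0.1218j + 0.1887k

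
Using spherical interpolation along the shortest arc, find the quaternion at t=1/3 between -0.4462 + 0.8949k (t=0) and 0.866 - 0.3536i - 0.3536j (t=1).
-0.6993 + 0.1462i + 0.1462j + 0.6842k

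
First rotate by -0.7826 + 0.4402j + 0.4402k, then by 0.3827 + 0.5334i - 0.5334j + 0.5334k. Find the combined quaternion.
-0.2995 - 0.887i + 0.3511j - 0.0142k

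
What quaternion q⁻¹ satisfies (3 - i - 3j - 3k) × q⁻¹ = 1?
0.1071 + 0.0357i + 0.1071j + 0.1071k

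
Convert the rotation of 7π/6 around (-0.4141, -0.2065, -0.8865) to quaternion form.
-0.2588 - 0.4i - 0.1995j - 0.8563k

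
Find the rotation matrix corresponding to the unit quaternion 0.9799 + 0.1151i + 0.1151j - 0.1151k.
[[0.947, 0.2521, 0.1991], [-0.1991, 0.947, -0.2521], [-0.2521, 0.1991, 0.947]]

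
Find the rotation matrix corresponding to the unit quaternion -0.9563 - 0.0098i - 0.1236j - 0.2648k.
[[0.8292, -0.504, 0.2416], [0.5089, 0.8596, 0.0467], [-0.2312, 0.0842, 0.9693]]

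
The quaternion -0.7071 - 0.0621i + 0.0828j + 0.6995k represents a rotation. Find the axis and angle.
axis = (-0.0878, 0.1171, 0.9892), θ = 3π/2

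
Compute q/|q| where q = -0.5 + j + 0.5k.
-0.4082 + 0.8165j + 0.4082k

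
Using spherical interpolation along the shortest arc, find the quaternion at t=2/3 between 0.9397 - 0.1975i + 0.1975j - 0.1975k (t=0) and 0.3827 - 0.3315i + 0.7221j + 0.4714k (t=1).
0.6607 - 0.3264i + 0.6182j + 0.2734k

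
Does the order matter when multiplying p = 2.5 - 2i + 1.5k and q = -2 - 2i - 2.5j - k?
Yes: pq = -7.5 + 2.75i - 11.25j - 0.5k ≠ -7.5 - 4.75i - 1.25j - 10.5k = qp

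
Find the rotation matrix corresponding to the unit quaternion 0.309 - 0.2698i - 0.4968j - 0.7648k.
[[-0.6635, 0.7407, 0.1057], [-0.2046, -0.3154, 0.9266], [0.7197, 0.5932, 0.3608]]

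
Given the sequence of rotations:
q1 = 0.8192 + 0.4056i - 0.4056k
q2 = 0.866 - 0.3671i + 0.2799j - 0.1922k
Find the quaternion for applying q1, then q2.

q2 · q1 = 0.7804 - 0.063i + 0.0024j - 0.6222k
0.7804 - 0.063i + 0.0024j - 0.6222k


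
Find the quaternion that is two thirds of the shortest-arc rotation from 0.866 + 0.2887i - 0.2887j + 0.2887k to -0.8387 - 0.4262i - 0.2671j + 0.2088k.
0.9089 + 0.4065i + 0.0832j - 0.042k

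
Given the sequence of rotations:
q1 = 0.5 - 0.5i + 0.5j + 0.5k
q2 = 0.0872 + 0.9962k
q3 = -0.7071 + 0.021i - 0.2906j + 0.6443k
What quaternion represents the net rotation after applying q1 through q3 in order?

q2 · q1 = -0.4545 - 0.5417i - 0.4545j + 0.5417k
q3 · q2 · q1 = -0.1483 + 0.5089i + 0.0931j - 0.8428k
-0.1483 + 0.5089i + 0.0931j - 0.8428k


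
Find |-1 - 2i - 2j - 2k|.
√13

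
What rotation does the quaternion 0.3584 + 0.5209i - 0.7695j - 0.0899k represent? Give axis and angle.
axis = (0.558, -0.8243, -0.0963), θ = 138°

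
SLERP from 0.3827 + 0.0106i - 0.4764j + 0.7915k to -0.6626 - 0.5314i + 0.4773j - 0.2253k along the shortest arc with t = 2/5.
0.542 + 0.2424i - 0.5207j + 0.6135k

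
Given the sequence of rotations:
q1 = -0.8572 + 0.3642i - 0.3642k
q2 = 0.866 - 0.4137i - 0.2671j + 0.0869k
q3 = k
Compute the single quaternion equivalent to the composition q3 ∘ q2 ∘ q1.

q2 · q1 = -0.56 + 0.7673i + 0.1099j - 0.2926k
q3 · q2 · q1 = 0.2926 - 0.1099i + 0.7673j - 0.56k
0.2926 - 0.1099i + 0.7673j - 0.56k


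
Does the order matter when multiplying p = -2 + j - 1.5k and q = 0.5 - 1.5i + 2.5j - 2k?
Yes: pq = -6.5 + 4.75i - 2.25j + 4.75k ≠ -6.5 + 1.25i - 6.75j + 1.75k = qp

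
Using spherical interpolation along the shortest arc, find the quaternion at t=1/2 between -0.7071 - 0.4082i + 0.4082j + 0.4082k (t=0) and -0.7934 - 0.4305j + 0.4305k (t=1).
-0.8492 - 0.231i - 0.0126j + 0.4747k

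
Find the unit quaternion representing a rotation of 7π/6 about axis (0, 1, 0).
-0.2588 + 0.9659j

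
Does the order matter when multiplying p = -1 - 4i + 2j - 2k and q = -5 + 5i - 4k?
Yes: pq = 17 + 7i - 36j + 4k ≠ 17 + 23i + 16j + 24k = qp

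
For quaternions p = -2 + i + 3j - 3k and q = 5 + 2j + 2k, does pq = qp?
No: pq = -10 + 17i + 9j - 17k ≠ -10 - 7i + 13j - 21k = qp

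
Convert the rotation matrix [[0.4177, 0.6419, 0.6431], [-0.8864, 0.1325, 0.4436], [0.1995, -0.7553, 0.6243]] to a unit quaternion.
0.7373 - 0.4065i + 0.1504j - 0.5182k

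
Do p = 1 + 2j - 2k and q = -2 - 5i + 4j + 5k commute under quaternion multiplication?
No: pq = 13i + 10j + 19k ≠ -23i - 10j - k = qp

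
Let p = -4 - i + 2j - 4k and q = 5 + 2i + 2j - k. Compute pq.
-26 - 7i - 7j - 22k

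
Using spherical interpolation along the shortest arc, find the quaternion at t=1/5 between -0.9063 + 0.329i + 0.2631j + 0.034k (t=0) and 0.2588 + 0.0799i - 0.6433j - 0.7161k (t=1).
-0.8557 + 0.2671i + 0.3907j + 0.2091k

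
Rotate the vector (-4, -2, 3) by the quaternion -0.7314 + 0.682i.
(-4, 2.853, 2.205)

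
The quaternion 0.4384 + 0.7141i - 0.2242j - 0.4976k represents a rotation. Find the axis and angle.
axis = (0.7945, -0.2494, -0.5536), θ = 128°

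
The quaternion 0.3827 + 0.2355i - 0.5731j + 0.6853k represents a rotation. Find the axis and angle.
axis = (0.2549, -0.6203, 0.7418), θ = 3π/4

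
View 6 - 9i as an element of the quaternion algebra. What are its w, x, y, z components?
6 - 9i + 0j + 0k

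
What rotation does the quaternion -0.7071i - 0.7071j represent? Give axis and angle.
axis = (-√2/2, -√2/2, 0), θ = π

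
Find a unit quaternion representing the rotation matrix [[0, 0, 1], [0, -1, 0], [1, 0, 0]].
0.7071i + 0.7071k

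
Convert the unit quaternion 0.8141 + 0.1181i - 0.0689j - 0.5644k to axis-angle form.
axis = (0.2034, -0.1186, -0.9719), θ = 71°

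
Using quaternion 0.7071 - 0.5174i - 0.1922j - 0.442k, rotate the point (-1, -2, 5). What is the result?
(-1.255, 4.787, 2.348)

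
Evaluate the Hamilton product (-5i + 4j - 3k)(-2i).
-10 + 6j + 8k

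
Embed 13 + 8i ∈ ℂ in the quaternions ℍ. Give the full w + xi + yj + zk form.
13 + 8i + 0j + 0k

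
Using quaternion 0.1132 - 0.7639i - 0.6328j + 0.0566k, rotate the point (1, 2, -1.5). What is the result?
(2.445, 0.481, 1.02)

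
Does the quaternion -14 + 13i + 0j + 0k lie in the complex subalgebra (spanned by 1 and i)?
Yes. The quaternion -14 + 13i has j- and k-coefficients y = z = 0, so it lies in the complex subalgebra spanned by 1 and i.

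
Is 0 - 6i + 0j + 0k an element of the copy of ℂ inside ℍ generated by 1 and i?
Yes. The quaternion -6i has j- and k-coefficients y = z = 0, so it lies in the complex subalgebra spanned by 1 and i.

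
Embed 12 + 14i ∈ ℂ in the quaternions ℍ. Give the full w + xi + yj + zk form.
12 + 14i + 0j + 0k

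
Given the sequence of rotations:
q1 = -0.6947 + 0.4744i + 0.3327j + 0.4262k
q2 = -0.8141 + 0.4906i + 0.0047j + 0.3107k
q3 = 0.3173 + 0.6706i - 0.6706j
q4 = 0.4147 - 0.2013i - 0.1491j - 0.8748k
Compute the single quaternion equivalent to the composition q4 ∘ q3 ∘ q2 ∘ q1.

q2 · q1 = 0.1988 - 0.8284i - 0.3358j - 0.4018k
q3 · q2 · q1 = 0.3934 + 0.1399i + 0.0296j - 0.9082k
q4 · q3 · q2 · q1 = -0.5988 + 0.1401i - 0.3516j - 0.7059k
-0.5988 + 0.1401i - 0.3516j - 0.7059k


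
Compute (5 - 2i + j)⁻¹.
0.1667 + 0.0667i - 0.0333j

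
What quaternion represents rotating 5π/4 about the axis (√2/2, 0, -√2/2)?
-0.3827 + 0.6533i - 0.6533k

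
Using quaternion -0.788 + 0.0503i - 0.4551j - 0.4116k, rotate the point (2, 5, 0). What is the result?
(-2.978, 4.486, -0.04)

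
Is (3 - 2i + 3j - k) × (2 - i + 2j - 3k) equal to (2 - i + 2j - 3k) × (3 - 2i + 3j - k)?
No: pq = -5 - 14i + 7j - 12k ≠ -5 + 17j - 10k = qp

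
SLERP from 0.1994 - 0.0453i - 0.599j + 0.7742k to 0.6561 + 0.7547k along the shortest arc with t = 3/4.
0.5696 - 0.0125i - 0.1648j + 0.8051k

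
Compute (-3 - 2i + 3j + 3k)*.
-3 + 2i - 3j - 3k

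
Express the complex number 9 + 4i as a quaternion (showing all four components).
9 + 4i + 0j + 0k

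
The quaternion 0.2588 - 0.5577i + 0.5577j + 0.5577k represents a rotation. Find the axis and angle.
axis = (-√3/3, √3/3, √3/3), θ = 5π/6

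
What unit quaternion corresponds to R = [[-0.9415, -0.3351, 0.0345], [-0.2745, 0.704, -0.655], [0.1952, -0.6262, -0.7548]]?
-0.0436 - 0.1653i + 0.922j - 0.3474k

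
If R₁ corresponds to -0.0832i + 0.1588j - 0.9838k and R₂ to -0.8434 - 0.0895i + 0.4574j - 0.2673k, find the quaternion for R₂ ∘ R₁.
-0.3431 - 0.3374i - 0.1997j + 0.8536k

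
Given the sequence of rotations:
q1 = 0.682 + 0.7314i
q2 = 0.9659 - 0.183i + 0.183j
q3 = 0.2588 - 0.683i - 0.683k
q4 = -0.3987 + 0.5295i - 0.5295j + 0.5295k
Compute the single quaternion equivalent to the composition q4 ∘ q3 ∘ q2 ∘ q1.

q2 · q1 = 0.7926 + 0.5817i + 0.1248j - 0.1338k
q3 · q2 · q1 = 0.511 - 0.3056i - 0.4564j - 0.6612k
q4 · q3 · q2 · q1 = 0.0665 + 0.9842i + 0.0997j + 0.1307k
0.0665 + 0.9842i + 0.0997j + 0.1307k


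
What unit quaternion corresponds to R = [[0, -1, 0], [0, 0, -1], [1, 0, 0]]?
0.5 + 0.5i - 0.5j + 0.5k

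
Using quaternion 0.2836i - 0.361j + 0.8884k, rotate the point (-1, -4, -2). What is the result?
(0.65, 4.445, 0.905)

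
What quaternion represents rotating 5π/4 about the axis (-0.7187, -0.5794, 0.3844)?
-0.3827 - 0.664i - 0.5353j + 0.3551k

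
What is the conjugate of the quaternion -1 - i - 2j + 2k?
-1 + i + 2j - 2k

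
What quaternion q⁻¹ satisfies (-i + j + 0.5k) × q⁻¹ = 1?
0.4444i - 0.4444j - 0.2222k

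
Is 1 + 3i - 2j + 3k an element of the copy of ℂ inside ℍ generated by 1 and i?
No. The quaternion 1 + 3i - 2j + 3k has j-coefficient y = -2 and k-coefficient z = 3, not both zero, so it does not lie in the complex subalgebra spanned by 1 and i.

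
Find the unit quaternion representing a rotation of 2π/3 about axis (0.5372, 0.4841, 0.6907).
0.5 + 0.4652i + 0.4192j + 0.5982k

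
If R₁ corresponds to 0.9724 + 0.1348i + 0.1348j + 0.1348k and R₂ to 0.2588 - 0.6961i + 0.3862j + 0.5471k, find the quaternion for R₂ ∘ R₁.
0.2197 - 0.6637i + 0.578j + 0.421k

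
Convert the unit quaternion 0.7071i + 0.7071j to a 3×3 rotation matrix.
[[0, 1, 0], [1, 0, 0], [0, 0, -1]]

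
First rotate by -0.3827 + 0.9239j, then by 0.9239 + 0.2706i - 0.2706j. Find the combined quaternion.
-0.1036 - 0.1036i + 0.9571j + 0.25k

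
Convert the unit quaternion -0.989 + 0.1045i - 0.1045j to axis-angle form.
axis = (√2/2, -√2/2, 0), θ = 343°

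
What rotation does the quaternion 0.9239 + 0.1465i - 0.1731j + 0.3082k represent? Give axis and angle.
axis = (0.3829, -0.4524, 0.8055), θ = π/4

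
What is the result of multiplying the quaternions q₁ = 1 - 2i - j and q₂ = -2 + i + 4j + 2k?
4 + 3i + 10j - 5k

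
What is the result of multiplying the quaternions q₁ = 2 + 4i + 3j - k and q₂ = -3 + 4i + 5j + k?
-36 + 4i - 7j + 13k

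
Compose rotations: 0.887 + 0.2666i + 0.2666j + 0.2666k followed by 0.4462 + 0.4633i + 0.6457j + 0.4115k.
-0.0096 + 0.5923i + 0.6779j + 0.4353k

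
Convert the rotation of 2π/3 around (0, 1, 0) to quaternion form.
0.5 + 0.866j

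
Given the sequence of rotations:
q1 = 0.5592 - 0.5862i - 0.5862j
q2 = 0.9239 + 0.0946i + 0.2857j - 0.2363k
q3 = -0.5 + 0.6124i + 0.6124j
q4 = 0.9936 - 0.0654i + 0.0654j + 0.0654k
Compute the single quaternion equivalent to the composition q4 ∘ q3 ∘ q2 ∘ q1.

q2 · q1 = 0.7396 - 0.6272i - 0.2433j - 0.0201k
q3 · q2 · q1 = 0.1633 + 0.7542i + 0.5869j + 0.2452k
q4 · q3 · q2 · q1 = 0.1572 + 0.7163i + 0.6592j + 0.1666k
0.1572 + 0.7163i + 0.6592j + 0.1666k


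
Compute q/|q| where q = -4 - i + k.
-0.9428 - 0.2357i + 0.2357k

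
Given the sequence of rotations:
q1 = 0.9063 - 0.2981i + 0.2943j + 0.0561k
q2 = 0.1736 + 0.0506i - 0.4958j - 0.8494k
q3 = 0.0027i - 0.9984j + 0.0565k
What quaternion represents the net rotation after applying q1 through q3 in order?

q2 · q1 = 0.366 + 0.2163i - 0.1479j - 0.893k
q3 · q2 · q1 = -0.0978 + 0.9009i - 0.3508j + 0.2362k
-0.0978 + 0.9009i - 0.3508j + 0.2362k


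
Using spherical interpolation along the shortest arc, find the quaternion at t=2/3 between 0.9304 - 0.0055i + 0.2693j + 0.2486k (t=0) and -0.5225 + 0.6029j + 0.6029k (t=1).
0.8495 - 0.0025i - 0.3683j - 0.3777k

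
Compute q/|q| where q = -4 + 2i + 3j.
-0.7428 + 0.3714i + 0.5571j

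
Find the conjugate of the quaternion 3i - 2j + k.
-3i + 2j - k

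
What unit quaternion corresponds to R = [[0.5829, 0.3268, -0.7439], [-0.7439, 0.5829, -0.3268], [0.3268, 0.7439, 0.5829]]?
0.829 + 0.3229i - 0.3229j - 0.3229k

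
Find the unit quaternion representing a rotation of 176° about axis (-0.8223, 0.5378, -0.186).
0.0349 - 0.8218i + 0.5375j - 0.1859k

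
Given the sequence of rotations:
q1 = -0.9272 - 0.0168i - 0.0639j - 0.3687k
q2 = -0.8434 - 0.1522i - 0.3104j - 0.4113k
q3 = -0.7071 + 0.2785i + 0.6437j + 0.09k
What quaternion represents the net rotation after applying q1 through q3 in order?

q2 · q1 = 0.608 + 0.2435i + 0.2925j + 0.6968k
q3 · q2 · q1 = -0.7487 + 0.4194i + 0.0124j - 0.5133k
-0.7487 + 0.4194i + 0.0124j - 0.5133k


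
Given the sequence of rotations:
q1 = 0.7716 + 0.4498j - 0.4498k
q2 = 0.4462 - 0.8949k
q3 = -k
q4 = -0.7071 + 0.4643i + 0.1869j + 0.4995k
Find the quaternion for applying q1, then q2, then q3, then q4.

q2 · q1 = -0.0582 + 0.4025i + 0.2007j - 0.8912k
q3 · q2 · q1 = -0.8912 + 0.2007i - 0.4025j + 0.0582k
q4 · q3 · q2 · q1 = 0.5831 - 0.3438i + 0.1913j - 0.7107k
0.5831 - 0.3438i + 0.1913j - 0.7107k


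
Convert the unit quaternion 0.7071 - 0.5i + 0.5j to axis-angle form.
axis = (-√2/2, √2/2, 0), θ = π/2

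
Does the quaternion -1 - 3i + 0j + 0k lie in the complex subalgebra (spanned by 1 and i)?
Yes. The quaternion -1 - 3i has j- and k-coefficients y = z = 0, so it lies in the complex subalgebra spanned by 1 and i.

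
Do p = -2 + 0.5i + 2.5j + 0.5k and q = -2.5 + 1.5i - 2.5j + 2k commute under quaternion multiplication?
No: pq = 9.5 + 2i - 1.5j - 10.25k ≠ 9.5 - 10.5i - j - 0.25k = qp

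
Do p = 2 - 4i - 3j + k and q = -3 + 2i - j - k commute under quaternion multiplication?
No: pq = 20i + 5j + 5k ≠ 12i + 9j - 15k = qp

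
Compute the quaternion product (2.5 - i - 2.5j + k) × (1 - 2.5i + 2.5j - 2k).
8.25 - 4.75i - 0.75j - 12.75k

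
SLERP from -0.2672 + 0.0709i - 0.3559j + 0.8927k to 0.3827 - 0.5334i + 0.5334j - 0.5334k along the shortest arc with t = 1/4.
-0.3084 + 0.1969i - 0.4171j + 0.8319k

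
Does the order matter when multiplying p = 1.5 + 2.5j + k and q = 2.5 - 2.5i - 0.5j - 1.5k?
Yes: pq = 6.5 - 7i + 3j + 6.5k ≠ 6.5 - 0.5i + 8j - 6k = qp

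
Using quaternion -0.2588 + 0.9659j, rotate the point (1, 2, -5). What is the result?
(1.634, 2, 4.83)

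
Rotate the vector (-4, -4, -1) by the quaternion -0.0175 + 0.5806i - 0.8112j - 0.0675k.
(5.128, 2.362, 1.061)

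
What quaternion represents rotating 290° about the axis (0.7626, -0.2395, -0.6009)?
-0.8192 + 0.4374i - 0.1374j - 0.3447k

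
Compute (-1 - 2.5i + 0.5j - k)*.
-1 + 2.5i - 0.5j + k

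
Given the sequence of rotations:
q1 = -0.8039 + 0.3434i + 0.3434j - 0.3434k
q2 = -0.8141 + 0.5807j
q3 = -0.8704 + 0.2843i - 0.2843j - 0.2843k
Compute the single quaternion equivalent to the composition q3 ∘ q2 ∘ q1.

q2 · q1 = 0.455 - 0.479i - 0.7464j + 0.0801k
q3 · q2 · q1 = -0.4493 + 0.3113i + 0.6337j - 0.5475k
-0.4493 + 0.3113i + 0.6337j - 0.5475k


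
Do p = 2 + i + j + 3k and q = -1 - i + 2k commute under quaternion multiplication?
No: pq = -7 - i - 6j + 2k ≠ -7 - 5i + 4j = qp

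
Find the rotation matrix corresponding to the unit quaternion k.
[[-1, 0, 0], [0, -1, 0], [0, 0, 1]]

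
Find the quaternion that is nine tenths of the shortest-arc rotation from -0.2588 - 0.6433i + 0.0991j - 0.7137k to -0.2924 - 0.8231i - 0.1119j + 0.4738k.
-0.3148 - 0.8746i - 0.0937j + 0.3567k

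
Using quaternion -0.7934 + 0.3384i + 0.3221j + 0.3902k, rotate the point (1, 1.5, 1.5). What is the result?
(1.373, 1.481, 1.192)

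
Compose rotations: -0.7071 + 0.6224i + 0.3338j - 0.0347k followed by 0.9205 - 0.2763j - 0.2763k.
-0.5682 + 0.6747i + 0.3307j + 0.3354k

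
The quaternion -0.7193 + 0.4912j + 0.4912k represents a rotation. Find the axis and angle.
axis = (0, √2/2, √2/2), θ = 272°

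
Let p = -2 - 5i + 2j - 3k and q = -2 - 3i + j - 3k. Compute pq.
-22 + 13i - 12j + 13k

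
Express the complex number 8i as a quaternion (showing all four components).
0 + 8i + 0j + 0k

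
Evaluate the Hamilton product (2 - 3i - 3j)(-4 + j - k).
-5 + 15i + 11j - 5k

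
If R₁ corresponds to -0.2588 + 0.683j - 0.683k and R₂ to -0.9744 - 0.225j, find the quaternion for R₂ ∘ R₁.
0.4058 + 0.1537i - 0.6073j + 0.6655k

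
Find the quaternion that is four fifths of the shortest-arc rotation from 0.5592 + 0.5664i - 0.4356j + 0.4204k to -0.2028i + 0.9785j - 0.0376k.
0.1311 + 0.3053i - 0.9341j + 0.1306k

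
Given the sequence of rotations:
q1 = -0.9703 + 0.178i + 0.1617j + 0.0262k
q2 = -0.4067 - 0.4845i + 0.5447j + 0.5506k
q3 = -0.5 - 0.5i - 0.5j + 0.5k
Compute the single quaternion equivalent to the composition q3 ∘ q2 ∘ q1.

q2 · q1 = 0.3784 + 0.323i - 0.4836j - 0.7202k
q3 · q2 · q1 = 0.0906 + 0.2512i - 0.146j + 0.9526k
0.0906 + 0.2512i - 0.146j + 0.9526k


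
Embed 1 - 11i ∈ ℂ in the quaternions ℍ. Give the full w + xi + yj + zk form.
1 - 11i + 0j + 0k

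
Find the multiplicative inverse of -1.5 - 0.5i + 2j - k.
-0.2 + 0.0667i - 0.2667j + 0.1333k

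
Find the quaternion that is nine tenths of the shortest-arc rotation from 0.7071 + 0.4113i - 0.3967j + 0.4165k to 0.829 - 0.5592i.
0.876 - 0.4765i - 0.0511j + 0.0537k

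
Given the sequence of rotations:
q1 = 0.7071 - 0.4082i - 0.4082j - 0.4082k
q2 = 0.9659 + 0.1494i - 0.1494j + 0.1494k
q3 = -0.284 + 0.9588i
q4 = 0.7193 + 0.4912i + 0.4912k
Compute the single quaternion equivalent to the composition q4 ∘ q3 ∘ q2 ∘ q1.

q2 · q1 = 0.744 - 0.1667i - 0.4999j - 0.4106k
q3 · q2 · q1 = -0.0515 + 0.7607i + 0.5357j - 0.3627k
q4 · q3 · q2 · q1 = -0.2325 + 0.2587i + 0.9371j - 0.0231k
-0.2325 + 0.2587i + 0.9371j - 0.0231k


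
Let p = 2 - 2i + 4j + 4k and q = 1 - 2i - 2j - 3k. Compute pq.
18 - 10i - 14j + 10k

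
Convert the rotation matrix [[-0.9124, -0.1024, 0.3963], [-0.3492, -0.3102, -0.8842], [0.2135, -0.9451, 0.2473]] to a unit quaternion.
-0.0785 + 0.194i - 0.582j + 0.7858k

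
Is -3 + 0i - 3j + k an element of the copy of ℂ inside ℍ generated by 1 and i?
No. The quaternion -3 - 3j + k has j-coefficient y = -3 and k-coefficient z = 1, not both zero, so it does not lie in the complex subalgebra spanned by 1 and i.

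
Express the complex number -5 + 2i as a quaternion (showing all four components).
-5 + 2i + 0j + 0k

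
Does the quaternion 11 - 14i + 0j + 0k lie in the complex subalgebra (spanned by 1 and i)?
Yes. The quaternion 11 - 14i has j- and k-coefficients y = z = 0, so it lies in the complex subalgebra spanned by 1 and i.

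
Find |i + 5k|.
√26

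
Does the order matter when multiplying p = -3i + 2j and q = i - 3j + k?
Yes: pq = 9 + 2i + 3j + 7k ≠ 9 - 2i - 3j - 7k = qp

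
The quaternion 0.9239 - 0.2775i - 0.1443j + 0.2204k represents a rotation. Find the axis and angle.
axis = (-0.7252, -0.3771, 0.576), θ = π/4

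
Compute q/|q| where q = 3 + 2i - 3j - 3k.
0.5388 + 0.3592i - 0.5388j - 0.5388k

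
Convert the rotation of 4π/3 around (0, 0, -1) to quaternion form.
-0.5 - 0.866k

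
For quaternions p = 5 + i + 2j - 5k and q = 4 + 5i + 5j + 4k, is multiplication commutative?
No: pq = 25 + 62i + 4j - 5k ≠ 25 - 4i + 62j + 5k = qp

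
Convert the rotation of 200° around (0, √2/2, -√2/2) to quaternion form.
-0.1736 + 0.6964j - 0.6964k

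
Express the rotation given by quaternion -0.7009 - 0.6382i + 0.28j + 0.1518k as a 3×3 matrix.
[[0.7971, -0.1446, -0.5863], [-0.5702, 0.1393, -0.8096], [0.1987, 0.9796, 0.0286]]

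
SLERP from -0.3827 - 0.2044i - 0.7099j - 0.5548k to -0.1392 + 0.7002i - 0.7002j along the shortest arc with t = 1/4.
-0.3618 + 0.0475i - 0.8085j - 0.4617k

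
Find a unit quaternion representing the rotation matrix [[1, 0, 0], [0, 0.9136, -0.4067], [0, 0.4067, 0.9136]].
0.9782 + 0.2079i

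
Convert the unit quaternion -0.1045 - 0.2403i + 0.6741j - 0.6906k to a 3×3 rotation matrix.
[[-0.8627, -0.4683, 0.191], [-0.1796, -0.0693, -0.9813], [0.4728, -0.8808, -0.0243]]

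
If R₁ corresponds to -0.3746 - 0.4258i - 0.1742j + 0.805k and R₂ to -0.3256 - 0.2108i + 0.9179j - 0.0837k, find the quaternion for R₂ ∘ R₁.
0.2595 + 0.9419i - 0.0818j + 0.1968k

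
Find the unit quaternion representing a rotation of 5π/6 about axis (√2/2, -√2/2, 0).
0.2588 + 0.683i - 0.683j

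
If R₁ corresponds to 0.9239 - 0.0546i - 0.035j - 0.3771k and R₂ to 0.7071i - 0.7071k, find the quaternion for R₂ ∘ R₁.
-0.228 + 0.6285i + 0.3053j - 0.678k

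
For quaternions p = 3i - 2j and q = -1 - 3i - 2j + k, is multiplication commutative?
No: pq = 5 - 5i - j - 12k ≠ 5 - i + 5j + 12k = qp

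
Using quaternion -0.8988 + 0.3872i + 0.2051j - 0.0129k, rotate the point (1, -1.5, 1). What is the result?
(0.333, -0.177, 2.027)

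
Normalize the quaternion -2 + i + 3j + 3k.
-0.417 + 0.2085i + 0.6255j + 0.6255k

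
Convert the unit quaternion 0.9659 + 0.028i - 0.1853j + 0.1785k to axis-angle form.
axis = (0.1082, -0.716, 0.6897), θ = π/6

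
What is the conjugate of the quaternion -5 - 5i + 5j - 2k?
-5 + 5i - 5j + 2k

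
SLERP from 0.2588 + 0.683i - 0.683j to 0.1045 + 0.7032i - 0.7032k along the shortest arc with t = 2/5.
0.2242 + 0.792i - 0.4626j - 0.3294k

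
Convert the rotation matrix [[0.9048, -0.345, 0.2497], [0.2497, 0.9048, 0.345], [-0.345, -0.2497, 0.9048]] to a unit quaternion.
0.9636 - 0.1543i + 0.1543j + 0.1543k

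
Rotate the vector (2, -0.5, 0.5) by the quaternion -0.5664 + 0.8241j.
(-1.183, -0.5, 1.688)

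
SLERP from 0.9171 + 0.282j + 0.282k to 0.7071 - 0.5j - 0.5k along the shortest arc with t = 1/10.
0.9581 + 0.2026j + 0.2026k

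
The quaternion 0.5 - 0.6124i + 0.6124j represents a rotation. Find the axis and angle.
axis = (-√2/2, √2/2, 0), θ = 2π/3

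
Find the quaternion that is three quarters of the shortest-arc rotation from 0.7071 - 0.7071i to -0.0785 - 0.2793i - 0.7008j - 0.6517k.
0.1801 - 0.4974i - 0.6215j - 0.5779k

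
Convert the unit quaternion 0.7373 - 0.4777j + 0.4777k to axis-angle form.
axis = (0, -√2/2, √2/2), θ = 85°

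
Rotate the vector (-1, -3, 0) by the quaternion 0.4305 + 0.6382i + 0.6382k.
(1.463, 1.338, -2.463)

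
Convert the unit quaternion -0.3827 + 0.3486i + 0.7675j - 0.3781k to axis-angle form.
axis = (0.3773, 0.8307, -0.4093), θ = 5π/4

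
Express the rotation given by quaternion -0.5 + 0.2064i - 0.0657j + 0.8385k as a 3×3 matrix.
[[-0.4148, 0.8114, 0.4118], [-0.8656, -0.4914, 0.0962], [0.2804, -0.3166, 0.9062]]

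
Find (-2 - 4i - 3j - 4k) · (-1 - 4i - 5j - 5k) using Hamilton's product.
-49 + 7i + 9j + 22k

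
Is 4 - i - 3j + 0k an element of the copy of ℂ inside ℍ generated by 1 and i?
No. The quaternion 4 - i - 3j has j-coefficient y = -3 and k-coefficient z = 0, not both zero, so it does not lie in the complex subalgebra spanned by 1 and i.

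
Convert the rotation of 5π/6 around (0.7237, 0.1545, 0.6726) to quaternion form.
0.2588 + 0.699i + 0.1492j + 0.6497k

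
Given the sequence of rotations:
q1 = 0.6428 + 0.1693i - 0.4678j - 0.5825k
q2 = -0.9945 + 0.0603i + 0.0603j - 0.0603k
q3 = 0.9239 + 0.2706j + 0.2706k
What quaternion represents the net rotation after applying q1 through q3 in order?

q2 · q1 = -0.6564 - 0.1929i + 0.5289j + 0.5021k
q3 · q2 · q1 = -0.8854 - 0.1855i + 0.2588j + 0.3385k
-0.8854 - 0.1855i + 0.2588j + 0.3385k


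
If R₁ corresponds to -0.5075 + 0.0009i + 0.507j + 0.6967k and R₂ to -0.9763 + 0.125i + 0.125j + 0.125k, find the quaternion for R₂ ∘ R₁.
0.3449 - 0.0406i - 0.6454j - 0.6804k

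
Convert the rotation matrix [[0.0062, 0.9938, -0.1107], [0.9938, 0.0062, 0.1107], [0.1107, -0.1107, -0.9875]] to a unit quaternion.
-0.0785 + 0.7049i + 0.7049j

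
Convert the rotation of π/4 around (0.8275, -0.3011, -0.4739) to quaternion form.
0.9239 + 0.3167i - 0.1152j - 0.1814k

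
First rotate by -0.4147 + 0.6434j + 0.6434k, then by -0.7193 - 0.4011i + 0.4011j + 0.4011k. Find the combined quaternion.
-0.2178 + 0.1663i - 0.3711j - 0.8872k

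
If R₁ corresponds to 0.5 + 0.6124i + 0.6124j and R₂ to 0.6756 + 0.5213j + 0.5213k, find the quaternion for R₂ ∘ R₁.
0.0186 + 0.0945i + 0.9936j - 0.0586k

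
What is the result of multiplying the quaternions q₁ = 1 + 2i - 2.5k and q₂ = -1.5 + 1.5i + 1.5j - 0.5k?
-5.75 + 2.25i - 1.25j + 6.25k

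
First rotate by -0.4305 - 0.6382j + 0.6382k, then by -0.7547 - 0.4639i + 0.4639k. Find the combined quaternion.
0.0288 + 0.4958i + 0.7777j - 0.3853k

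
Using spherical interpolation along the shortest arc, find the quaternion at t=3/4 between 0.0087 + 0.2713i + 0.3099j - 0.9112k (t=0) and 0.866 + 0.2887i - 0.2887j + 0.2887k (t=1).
-0.7412 - 0.1581i + 0.3508j - 0.5501k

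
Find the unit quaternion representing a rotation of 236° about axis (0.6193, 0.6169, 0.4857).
-0.4695 + 0.5468i + 0.5447j + 0.4288k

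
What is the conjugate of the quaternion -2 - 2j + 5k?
-2 + 2j - 5k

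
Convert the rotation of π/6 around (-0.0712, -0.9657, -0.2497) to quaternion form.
0.9659 - 0.0184i - 0.2499j - 0.0646k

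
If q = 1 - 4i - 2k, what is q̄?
1 + 4i + 2k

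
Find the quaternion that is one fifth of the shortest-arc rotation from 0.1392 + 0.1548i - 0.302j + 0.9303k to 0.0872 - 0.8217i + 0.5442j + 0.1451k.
0.1031 + 0.3758i - 0.4321j + 0.8133k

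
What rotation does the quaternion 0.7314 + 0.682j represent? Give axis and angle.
axis = (0, 1, 0), θ = 86°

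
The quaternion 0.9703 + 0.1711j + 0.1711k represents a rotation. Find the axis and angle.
axis = (0, √2/2, √2/2), θ = 28°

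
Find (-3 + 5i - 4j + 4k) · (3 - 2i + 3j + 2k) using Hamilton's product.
5 + i - 39j + 13k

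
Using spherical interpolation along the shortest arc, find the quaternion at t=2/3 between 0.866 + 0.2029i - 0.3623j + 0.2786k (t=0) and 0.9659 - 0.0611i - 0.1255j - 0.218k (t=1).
0.9748 + 0.0295i - 0.215j - 0.0523k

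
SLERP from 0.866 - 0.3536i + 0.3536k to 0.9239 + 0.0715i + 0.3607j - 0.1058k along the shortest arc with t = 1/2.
0.9602 - 0.1513i + 0.1935j + 0.1329k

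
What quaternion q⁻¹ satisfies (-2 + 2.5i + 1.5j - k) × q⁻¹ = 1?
-0.1481 - 0.1852i - 0.1111j + 0.0741k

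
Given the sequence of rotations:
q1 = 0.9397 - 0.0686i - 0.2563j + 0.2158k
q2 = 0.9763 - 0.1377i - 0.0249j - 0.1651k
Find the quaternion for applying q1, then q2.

q2 · q1 = 0.9372 - 0.2441i - 0.2326j + 0.0891k
0.9372 - 0.2441i - 0.2326j + 0.0891k


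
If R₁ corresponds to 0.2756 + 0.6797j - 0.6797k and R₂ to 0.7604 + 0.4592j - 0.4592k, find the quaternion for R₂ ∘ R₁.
-0.4147 + 0.6434j - 0.6434k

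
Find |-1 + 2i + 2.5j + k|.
3.5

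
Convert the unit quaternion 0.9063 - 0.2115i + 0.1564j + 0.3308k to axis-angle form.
axis = (-0.5004, 0.3701, 0.7827), θ = 50°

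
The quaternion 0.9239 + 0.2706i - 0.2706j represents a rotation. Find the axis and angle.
axis = (√2/2, -√2/2, 0), θ = π/4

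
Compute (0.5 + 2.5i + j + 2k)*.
0.5 - 2.5i - j - 2k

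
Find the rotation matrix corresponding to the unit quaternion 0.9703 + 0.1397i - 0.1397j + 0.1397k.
[[0.9219, -0.3101, -0.2321], [0.2321, 0.9219, -0.3101], [0.3101, 0.2321, 0.9219]]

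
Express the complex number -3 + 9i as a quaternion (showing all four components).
-3 + 9i + 0j + 0k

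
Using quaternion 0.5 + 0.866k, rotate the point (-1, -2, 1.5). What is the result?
(2.232, 0.134, 1.5)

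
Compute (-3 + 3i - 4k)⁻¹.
-0.0882 - 0.0882i + 0.1176k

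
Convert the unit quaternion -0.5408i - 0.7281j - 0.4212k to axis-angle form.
axis = (-0.5408, -0.7281, -0.4212), θ = π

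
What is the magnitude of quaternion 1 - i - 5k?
√27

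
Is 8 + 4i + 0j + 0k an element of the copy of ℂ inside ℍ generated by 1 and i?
Yes. The quaternion 8 + 4i has j- and k-coefficients y = z = 0, so it lies in the complex subalgebra spanned by 1 and i.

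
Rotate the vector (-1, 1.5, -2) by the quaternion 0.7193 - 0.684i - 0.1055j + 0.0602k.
(-0.416, -2.088, -1.649)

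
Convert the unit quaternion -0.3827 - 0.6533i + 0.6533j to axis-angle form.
axis = (-√2/2, √2/2, 0), θ = 5π/4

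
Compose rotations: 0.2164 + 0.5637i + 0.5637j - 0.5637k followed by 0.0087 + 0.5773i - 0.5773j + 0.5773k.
0.3273 + 0.1298i + 0.5308j + 0.7709k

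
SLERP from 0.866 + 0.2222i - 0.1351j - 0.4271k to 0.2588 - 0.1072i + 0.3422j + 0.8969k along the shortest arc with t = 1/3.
0.5783 + 0.2254i - 0.26j - 0.7398k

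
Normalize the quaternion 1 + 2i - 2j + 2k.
0.2774 + 0.5547i - 0.5547j + 0.5547k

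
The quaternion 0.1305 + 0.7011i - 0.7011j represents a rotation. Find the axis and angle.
axis = (√2/2, -√2/2, 0), θ = 165°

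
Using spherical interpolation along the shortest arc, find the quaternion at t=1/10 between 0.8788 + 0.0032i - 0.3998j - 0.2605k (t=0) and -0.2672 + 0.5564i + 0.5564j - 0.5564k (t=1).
0.8711 - 0.0702i - 0.4536j - 0.1745k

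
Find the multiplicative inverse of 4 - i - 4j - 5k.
0.069 + 0.0172i + 0.069j + 0.0862k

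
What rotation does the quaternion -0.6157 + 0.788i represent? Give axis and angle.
axis = (1, 0, 0), θ = 256°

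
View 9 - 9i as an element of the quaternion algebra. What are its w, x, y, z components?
9 - 9i + 0j + 0k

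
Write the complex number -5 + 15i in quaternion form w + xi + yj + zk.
-5 + 15i + 0j + 0k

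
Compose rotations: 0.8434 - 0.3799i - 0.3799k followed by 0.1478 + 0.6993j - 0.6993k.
-0.141 - 0.3218i + 0.8555j - 0.3803k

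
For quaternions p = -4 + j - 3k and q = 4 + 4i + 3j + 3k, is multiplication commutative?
No: pq = -10 - 4i - 20j - 28k ≠ -10 - 28i + 4j - 20k = qp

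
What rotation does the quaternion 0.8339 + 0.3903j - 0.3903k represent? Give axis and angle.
axis = (0, √2/2, -√2/2), θ = 67°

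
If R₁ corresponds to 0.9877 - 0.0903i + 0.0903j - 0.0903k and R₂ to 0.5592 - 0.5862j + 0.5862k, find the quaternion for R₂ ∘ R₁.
0.6582 - 0.0505i - 0.5814j + 0.4756k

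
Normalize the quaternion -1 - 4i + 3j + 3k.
-0.169 - 0.6761i + 0.5071j + 0.5071k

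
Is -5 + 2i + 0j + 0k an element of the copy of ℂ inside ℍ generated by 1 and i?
Yes. The quaternion -5 + 2i has j- and k-coefficients y = z = 0, so it lies in the complex subalgebra spanned by 1 and i.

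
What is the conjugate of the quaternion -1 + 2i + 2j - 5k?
-1 - 2i - 2j + 5k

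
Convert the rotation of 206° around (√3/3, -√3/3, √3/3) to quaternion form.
-0.225 + 0.5626i - 0.5626j + 0.5626k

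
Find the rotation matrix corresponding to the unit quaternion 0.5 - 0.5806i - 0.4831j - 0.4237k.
[[0.1742, 0.9847, 0.0089], [0.1373, -0.0332, 0.99], [0.9751, -0.1712, -0.141]]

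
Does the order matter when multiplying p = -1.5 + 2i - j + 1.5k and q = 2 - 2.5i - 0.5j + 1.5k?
Yes: pq = -0.75 + 7i - 8j - 2.75k ≠ -0.75 + 8.5i + 5.5j + 4.25k = qp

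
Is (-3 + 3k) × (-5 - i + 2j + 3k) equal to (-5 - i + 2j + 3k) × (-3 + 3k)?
No: pq = 6 - 3i - 9j - 24k ≠ 6 + 9i - 3j - 24k = qp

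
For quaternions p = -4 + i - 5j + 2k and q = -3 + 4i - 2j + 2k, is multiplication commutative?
No: pq = -6 - 25i + 29j + 4k ≠ -6 - 13i + 17j - 32k = qp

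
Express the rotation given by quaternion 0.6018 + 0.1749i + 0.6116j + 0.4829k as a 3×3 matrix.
[[-0.2145, -0.3673, 0.905], [0.7952, 0.4724, 0.3802], [-0.5672, 0.8012, 0.1907]]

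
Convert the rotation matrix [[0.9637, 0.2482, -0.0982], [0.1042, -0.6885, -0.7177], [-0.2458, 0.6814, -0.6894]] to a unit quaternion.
0.3827 + 0.914i + 0.0964j - 0.0941k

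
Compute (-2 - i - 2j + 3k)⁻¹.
-0.1111 + 0.0556i + 0.1111j - 0.1667k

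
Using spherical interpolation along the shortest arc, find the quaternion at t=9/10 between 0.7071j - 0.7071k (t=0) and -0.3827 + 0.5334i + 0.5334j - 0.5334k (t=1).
-0.3503 + 0.4882i + 0.5652j - 0.5652k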